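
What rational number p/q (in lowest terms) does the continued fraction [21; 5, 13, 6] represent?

a_0 = 21: 21/1
a_1 = 5: 106/5
a_2 = 13: 1399/66
a_3 = 6: 8500/401

8500/401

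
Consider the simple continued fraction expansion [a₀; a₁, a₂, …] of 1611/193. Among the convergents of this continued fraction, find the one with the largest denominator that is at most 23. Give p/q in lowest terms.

192/23

a_0 = 8: 8/1  (≤ bound)
a_1 = 2: 17/2  (≤ bound)
a_2 = 1: 25/3  (≤ bound)
a_3 = 7: 192/23  (≤ bound)
a_4 = 2: 409/49  (> 23, stop)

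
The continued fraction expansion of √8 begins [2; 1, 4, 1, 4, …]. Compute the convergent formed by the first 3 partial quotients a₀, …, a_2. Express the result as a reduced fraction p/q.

14/5

a_0 = 2: 2/1
a_1 = 1: 3/1
a_2 = 4: 14/5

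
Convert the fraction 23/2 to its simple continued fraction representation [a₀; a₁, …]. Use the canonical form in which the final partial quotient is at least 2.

[11; 2]

Repeatedly divide and take the remainder:
⌊23/2⌋ = 11, remainder 1
⌊2/1⌋ = 2, remainder 0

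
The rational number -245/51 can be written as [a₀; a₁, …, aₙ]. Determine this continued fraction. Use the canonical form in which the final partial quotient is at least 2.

⌊-245/51⌋ = -5, remainder 10
⌊51/10⌋ = 5, remainder 1
⌊10/1⌋ = 10, remainder 0

[-5; 5, 10]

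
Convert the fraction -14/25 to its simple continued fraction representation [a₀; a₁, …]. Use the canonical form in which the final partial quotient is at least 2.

Repeatedly divide and take the remainder:
⌊-14/25⌋ = -1, remainder 11
⌊25/11⌋ = 2, remainder 3
⌊11/3⌋ = 3, remainder 2
⌊3/2⌋ = 1, remainder 1
⌊2/1⌋ = 2, remainder 0

[-1; 2, 3, 1, 2]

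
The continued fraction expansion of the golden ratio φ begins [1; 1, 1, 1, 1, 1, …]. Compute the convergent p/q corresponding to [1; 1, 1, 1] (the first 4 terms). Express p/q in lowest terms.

Compute successive convergents:
a_0 = 1: 1/1
a_1 = 1: 2/1
a_2 = 1: 3/2
a_3 = 1: 5/3

5/3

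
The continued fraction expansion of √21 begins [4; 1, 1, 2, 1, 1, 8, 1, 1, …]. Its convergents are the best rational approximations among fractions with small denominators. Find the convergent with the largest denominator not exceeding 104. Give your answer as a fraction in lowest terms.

472/103

List convergents until the denominator exceeds the bound:
a_0 = 4: 4/1  (≤ bound)
a_1 = 1: 5/1  (≤ bound)
a_2 = 1: 9/2  (≤ bound)
a_3 = 2: 23/5  (≤ bound)
a_4 = 1: 32/7  (≤ bound)
a_5 = 1: 55/12  (≤ bound)
a_6 = 8: 472/103  (≤ bound)
a_7 = 1: 527/115  (> 104, stop)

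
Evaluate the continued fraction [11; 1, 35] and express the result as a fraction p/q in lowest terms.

431/36

a_0 = 11: 11/1
a_1 = 1: 12/1
a_2 = 35: 431/36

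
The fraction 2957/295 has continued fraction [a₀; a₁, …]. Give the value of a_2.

7

2957 ÷ 295 → quotient 10, remainder 7
295 ÷ 7 → quotient 42, remainder 1
7 ÷ 1 → quotient 7, remainder 0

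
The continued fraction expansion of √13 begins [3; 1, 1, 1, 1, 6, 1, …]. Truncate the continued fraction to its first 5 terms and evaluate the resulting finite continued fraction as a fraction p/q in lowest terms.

18/5

Work from the innermost term outward:
Start with 1.
1 + 1/(1/1) = 1 + 1/1 = 2/1
1 + 1/(2/1) = 1 + 1/2 = 3/2
1 + 1/(3/2) = 1 + 2/3 = 5/3
3 + 1/(5/3) = 3 + 3/5 = 18/5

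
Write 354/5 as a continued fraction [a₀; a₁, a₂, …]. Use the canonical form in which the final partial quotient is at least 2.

[70; 1, 4]

Repeatedly divide and take the remainder:
354 = 70·5 + 4, so a_0 = 70
5 = 1·4 + 1, so a_1 = 1
4 = 4·1 + 0, so a_2 = 4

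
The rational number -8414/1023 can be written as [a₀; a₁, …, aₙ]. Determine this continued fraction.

⌊-8414/1023⌋ = -9, remainder 793
⌊1023/793⌋ = 1, remainder 230
⌊793/230⌋ = 3, remainder 103
⌊230/103⌋ = 2, remainder 24
⌊103/24⌋ = 4, remainder 7
⌊24/7⌋ = 3, remainder 3
⌊7/3⌋ = 2, remainder 1
⌊3/1⌋ = 3, remainder 0

[-9; 1, 3, 2, 4, 3, 2, 3]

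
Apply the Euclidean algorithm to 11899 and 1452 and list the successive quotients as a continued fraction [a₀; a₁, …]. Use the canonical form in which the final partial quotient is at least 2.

Repeatedly divide and take the remainder:
⌊11899/1452⌋ = 8, remainder 283
⌊1452/283⌋ = 5, remainder 37
⌊283/37⌋ = 7, remainder 24
⌊37/24⌋ = 1, remainder 13
⌊24/13⌋ = 1, remainder 11
⌊13/11⌋ = 1, remainder 2
⌊11/2⌋ = 5, remainder 1
⌊2/1⌋ = 2, remainder 0

[8; 5, 7, 1, 1, 1, 5, 2]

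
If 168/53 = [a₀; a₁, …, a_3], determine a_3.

8

168 ÷ 53 → quotient 3, remainder 9
53 ÷ 9 → quotient 5, remainder 8
9 ÷ 8 → quotient 1, remainder 1
8 ÷ 1 → quotient 8, remainder 0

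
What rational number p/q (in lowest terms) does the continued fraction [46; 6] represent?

277/6

Start with 6.
46 + 1/(6/1) = 46 + 1/6 = 277/6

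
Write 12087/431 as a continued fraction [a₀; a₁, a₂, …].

[28; 22, 1, 2, 6]

Apply division with remainder until the remainder is 0:
12087 = 28·431 + 19, so a_0 = 28
431 = 22·19 + 13, so a_1 = 22
19 = 1·13 + 6, so a_2 = 1
13 = 2·6 + 1, so a_3 = 2
6 = 6·1 + 0, so a_4 = 6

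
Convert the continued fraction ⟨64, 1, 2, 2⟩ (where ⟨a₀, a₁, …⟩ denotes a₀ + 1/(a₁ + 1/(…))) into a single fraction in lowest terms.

453/7

Build up convergents one term at a time:
a_0 = 64: 64/1
a_1 = 1: 65/1
a_2 = 2: 194/3
a_3 = 2: 453/7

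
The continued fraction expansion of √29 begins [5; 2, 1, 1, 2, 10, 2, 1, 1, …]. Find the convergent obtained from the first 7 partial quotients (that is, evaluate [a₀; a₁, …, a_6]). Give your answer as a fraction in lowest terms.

Start with 2.
10 + 1/(2/1) = 10 + 1/2 = 21/2
2 + 1/(21/2) = 2 + 2/21 = 44/21
1 + 1/(44/21) = 1 + 21/44 = 65/44
1 + 1/(65/44) = 1 + 44/65 = 109/65
2 + 1/(109/65) = 2 + 65/109 = 283/109
5 + 1/(283/109) = 5 + 109/283 = 1524/283

1524/283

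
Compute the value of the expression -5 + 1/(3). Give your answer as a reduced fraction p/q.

-14/3

Work from the innermost term outward:
Start with 3.
-5 + 1/(3/1) = -5 + 1/3 = -14/3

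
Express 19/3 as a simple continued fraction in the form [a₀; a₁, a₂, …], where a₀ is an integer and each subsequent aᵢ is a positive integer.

⌊19/3⌋ = 6, remainder 1
⌊3/1⌋ = 3, remainder 0

[6; 3]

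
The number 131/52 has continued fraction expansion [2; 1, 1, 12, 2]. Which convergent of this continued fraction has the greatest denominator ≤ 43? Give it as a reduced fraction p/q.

63/25

a_0 = 2: 2/1  (≤ bound)
a_1 = 1: 3/1  (≤ bound)
a_2 = 1: 5/2  (≤ bound)
a_3 = 12: 63/25  (≤ bound)
a_4 = 2: 131/52  (> 43, stop)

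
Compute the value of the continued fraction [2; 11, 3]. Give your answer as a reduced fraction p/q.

Start with 3.
11 + 1/(3/1) = 11 + 1/3 = 34/3
2 + 1/(34/3) = 2 + 3/34 = 71/34

71/34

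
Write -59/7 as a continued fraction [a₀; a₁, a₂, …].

⌊-59/7⌋ = -9, remainder 4
⌊7/4⌋ = 1, remainder 3
⌊4/3⌋ = 1, remainder 1
⌊3/1⌋ = 3, remainder 0

[-9; 1, 1, 3]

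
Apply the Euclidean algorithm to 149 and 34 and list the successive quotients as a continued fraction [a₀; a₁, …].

Run the Euclidean algorithm, recording each quotient:
149 ÷ 34 → quotient 4, remainder 13
34 ÷ 13 → quotient 2, remainder 8
13 ÷ 8 → quotient 1, remainder 5
8 ÷ 5 → quotient 1, remainder 3
5 ÷ 3 → quotient 1, remainder 2
3 ÷ 2 → quotient 1, remainder 1
2 ÷ 1 → quotient 2, remainder 0

[4; 2, 1, 1, 1, 1, 2]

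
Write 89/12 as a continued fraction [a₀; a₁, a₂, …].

Apply division with remainder until the remainder is 0:
89 ÷ 12 → quotient 7, remainder 5
12 ÷ 5 → quotient 2, remainder 2
5 ÷ 2 → quotient 2, remainder 1
2 ÷ 1 → quotient 2, remainder 0

[7; 2, 2, 2]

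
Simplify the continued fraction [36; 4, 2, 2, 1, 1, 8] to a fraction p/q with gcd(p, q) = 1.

16483/455

Start with 8.
1 + 1/(8/1) = 1 + 1/8 = 9/8
1 + 1/(9/8) = 1 + 8/9 = 17/9
2 + 1/(17/9) = 2 + 9/17 = 43/17
2 + 1/(43/17) = 2 + 17/43 = 103/43
4 + 1/(103/43) = 4 + 43/103 = 455/103
36 + 1/(455/103) = 36 + 103/455 = 16483/455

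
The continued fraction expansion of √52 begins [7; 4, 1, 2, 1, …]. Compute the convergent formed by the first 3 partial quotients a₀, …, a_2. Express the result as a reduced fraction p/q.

Starting at the tail and folding back:
Start with 1.
4 + 1/(1/1) = 4 + 1/1 = 5/1
7 + 1/(5/1) = 7 + 1/5 = 36/5

36/5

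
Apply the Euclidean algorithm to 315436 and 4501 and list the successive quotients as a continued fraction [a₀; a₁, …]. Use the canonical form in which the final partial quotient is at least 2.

Run the Euclidean algorithm, recording each quotient:
315436 ÷ 4501 → quotient 70, remainder 366
4501 ÷ 366 → quotient 12, remainder 109
366 ÷ 109 → quotient 3, remainder 39
109 ÷ 39 → quotient 2, remainder 31
39 ÷ 31 → quotient 1, remainder 8
31 ÷ 8 → quotient 3, remainder 7
8 ÷ 7 → quotient 1, remainder 1
7 ÷ 1 → quotient 7, remainder 0

[70; 12, 3, 2, 1, 3, 1, 7]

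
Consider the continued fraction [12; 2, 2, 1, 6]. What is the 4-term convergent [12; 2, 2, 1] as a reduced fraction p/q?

87/7

Build up convergents one term at a time:
a_0 = 12: 12/1
a_1 = 2: 25/2
a_2 = 2: 62/5
a_3 = 1: 87/7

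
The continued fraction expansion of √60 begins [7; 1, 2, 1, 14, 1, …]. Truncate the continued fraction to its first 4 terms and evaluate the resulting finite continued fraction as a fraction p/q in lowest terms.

31/4

Start with 1.
2 + 1/(1/1) = 2 + 1/1 = 3/1
1 + 1/(3/1) = 1 + 1/3 = 4/3
7 + 1/(4/3) = 7 + 3/4 = 31/4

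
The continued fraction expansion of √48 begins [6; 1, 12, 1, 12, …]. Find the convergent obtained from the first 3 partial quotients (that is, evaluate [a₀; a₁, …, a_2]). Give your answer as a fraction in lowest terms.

a_0 = 6: 6/1
a_1 = 1: 7/1
a_2 = 12: 90/13

90/13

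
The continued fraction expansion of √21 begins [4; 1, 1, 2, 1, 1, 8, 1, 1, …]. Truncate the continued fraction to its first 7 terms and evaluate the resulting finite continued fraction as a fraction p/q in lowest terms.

472/103

Starting at the tail and folding back:
Start with 8.
1 + 1/(8/1) = 1 + 1/8 = 9/8
1 + 1/(9/8) = 1 + 8/9 = 17/9
2 + 1/(17/9) = 2 + 9/17 = 43/17
1 + 1/(43/17) = 1 + 17/43 = 60/43
1 + 1/(60/43) = 1 + 43/60 = 103/60
4 + 1/(103/60) = 4 + 60/103 = 472/103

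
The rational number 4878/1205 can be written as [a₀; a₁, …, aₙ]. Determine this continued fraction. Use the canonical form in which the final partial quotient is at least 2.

[4; 20, 1, 3, 2, 6]

Run the Euclidean algorithm, recording each quotient:
⌊4878/1205⌋ = 4, remainder 58
⌊1205/58⌋ = 20, remainder 45
⌊58/45⌋ = 1, remainder 13
⌊45/13⌋ = 3, remainder 6
⌊13/6⌋ = 2, remainder 1
⌊6/1⌋ = 6, remainder 0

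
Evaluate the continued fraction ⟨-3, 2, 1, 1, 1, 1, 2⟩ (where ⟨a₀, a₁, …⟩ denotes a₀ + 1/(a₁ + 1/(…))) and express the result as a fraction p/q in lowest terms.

-89/34

Start with 2.
1 + 1/(2/1) = 1 + 1/2 = 3/2
1 + 1/(3/2) = 1 + 2/3 = 5/3
1 + 1/(5/3) = 1 + 3/5 = 8/5
1 + 1/(8/5) = 1 + 5/8 = 13/8
2 + 1/(13/8) = 2 + 8/13 = 34/13
-3 + 1/(34/13) = -3 + 13/34 = -89/34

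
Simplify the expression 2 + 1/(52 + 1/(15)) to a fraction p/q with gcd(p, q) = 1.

1577/781

Start with 15.
52 + 1/(15/1) = 52 + 1/15 = 781/15
2 + 1/(781/15) = 2 + 15/781 = 1577/781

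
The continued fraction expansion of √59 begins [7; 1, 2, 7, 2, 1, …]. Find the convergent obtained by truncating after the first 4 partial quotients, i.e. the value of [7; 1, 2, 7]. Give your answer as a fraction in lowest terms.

Use the convergent recurrence hₖ = aₖ·hₖ₋₁ + hₖ₋₂ (and likewise for the denominators kₖ):
a_0 = 7: 7/1
a_1 = 1: 8/1
a_2 = 2: 23/3
a_3 = 7: 169/22

169/22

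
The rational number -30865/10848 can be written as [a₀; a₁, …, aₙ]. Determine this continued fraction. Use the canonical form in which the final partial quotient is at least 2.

Run the Euclidean algorithm, recording each quotient:
⌊-30865/10848⌋ = -3, remainder 1679
⌊10848/1679⌋ = 6, remainder 774
⌊1679/774⌋ = 2, remainder 131
⌊774/131⌋ = 5, remainder 119
⌊131/119⌋ = 1, remainder 12
⌊119/12⌋ = 9, remainder 11
⌊12/11⌋ = 1, remainder 1
⌊11/1⌋ = 11, remainder 0

[-3; 6, 2, 5, 1, 9, 1, 11]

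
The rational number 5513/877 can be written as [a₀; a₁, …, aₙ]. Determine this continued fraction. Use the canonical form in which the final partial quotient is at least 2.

[6; 3, 2, 41, 3]

Run the Euclidean algorithm, recording each quotient:
5513 = 6·877 + 251, so a_0 = 6
877 = 3·251 + 124, so a_1 = 3
251 = 2·124 + 3, so a_2 = 2
124 = 41·3 + 1, so a_3 = 41
3 = 3·1 + 0, so a_4 = 3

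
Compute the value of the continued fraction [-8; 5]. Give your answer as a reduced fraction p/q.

Compute successive convergents:
a_0 = -8: -8/1
a_1 = 5: -39/5

-39/5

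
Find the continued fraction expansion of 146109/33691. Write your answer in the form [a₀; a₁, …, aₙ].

Run the Euclidean algorithm, recording each quotient:
146109 = 4·33691 + 11345, so a_0 = 4
33691 = 2·11345 + 11001, so a_1 = 2
11345 = 1·11001 + 344, so a_2 = 1
11001 = 31·344 + 337, so a_3 = 31
344 = 1·337 + 7, so a_4 = 1
337 = 48·7 + 1, so a_5 = 48
7 = 7·1 + 0, so a_6 = 7

[4; 2, 1, 31, 1, 48, 7]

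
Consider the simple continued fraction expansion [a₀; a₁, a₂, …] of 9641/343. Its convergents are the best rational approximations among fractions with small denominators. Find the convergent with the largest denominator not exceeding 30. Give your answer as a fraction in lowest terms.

List convergents until the denominator exceeds the bound:
a_0 = 28: 28/1  (≤ bound)
a_1 = 9: 253/9  (≤ bound)
a_2 = 3: 787/28  (≤ bound)
a_3 = 1: 1040/37  (> 30, stop)

787/28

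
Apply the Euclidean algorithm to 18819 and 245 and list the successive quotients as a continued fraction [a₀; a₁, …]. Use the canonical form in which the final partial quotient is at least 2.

18819 ÷ 245 → quotient 76, remainder 199
245 ÷ 199 → quotient 1, remainder 46
199 ÷ 46 → quotient 4, remainder 15
46 ÷ 15 → quotient 3, remainder 1
15 ÷ 1 → quotient 15, remainder 0

[76; 1, 4, 3, 15]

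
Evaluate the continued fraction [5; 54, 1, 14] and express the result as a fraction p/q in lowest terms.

4135/824

a_0 = 5: 5/1
a_1 = 54: 271/54
a_2 = 1: 276/55
a_3 = 14: 4135/824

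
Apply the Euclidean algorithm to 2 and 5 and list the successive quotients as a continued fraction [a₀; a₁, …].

Run the Euclidean algorithm, recording each quotient:
⌊2/5⌋ = 0, remainder 2
⌊5/2⌋ = 2, remainder 1
⌊2/1⌋ = 2, remainder 0

[0; 2, 2]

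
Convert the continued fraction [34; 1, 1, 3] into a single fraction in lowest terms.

Start with 3.
1 + 1/(3/1) = 1 + 1/3 = 4/3
1 + 1/(4/3) = 1 + 3/4 = 7/4
34 + 1/(7/4) = 34 + 4/7 = 242/7

242/7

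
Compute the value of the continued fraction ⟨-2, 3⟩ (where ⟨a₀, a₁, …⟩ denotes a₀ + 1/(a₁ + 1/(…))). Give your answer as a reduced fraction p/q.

a_0 = -2: -2/1
a_1 = 3: -5/3

-5/3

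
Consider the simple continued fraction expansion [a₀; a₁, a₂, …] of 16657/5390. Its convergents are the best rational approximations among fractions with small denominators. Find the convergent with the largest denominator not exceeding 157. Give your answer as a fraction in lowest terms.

479/155

List convergents until the denominator exceeds the bound:
a_0 = 3: 3/1  (≤ bound)
a_1 = 11: 34/11  (≤ bound)
a_2 = 14: 479/155  (≤ bound)
a_3 = 1: 513/166  (> 157, stop)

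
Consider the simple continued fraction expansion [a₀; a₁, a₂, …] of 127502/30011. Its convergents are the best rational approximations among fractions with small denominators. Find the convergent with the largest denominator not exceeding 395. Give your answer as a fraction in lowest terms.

1419/334

a_0 = 4: 4/1  (≤ bound)
a_1 = 4: 17/4  (≤ bound)
a_2 = 41: 701/165  (≤ bound)
a_3 = 1: 718/169  (≤ bound)
a_4 = 1: 1419/334  (≤ bound)
a_5 = 1: 2137/503  (> 395, stop)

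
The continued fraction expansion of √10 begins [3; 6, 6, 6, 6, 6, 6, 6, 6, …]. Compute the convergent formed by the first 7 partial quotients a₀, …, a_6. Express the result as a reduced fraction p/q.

168717/53353

Starting at the tail and folding back:
Start with 6.
6 + 1/(6/1) = 6 + 1/6 = 37/6
6 + 1/(37/6) = 6 + 6/37 = 228/37
6 + 1/(228/37) = 6 + 37/228 = 1405/228
6 + 1/(1405/228) = 6 + 228/1405 = 8658/1405
6 + 1/(8658/1405) = 6 + 1405/8658 = 53353/8658
3 + 1/(53353/8658) = 3 + 8658/53353 = 168717/53353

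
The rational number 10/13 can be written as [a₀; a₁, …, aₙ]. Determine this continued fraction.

10 ÷ 13 → quotient 0, remainder 10
13 ÷ 10 → quotient 1, remainder 3
10 ÷ 3 → quotient 3, remainder 1
3 ÷ 1 → quotient 3, remainder 0

[0; 1, 3, 3]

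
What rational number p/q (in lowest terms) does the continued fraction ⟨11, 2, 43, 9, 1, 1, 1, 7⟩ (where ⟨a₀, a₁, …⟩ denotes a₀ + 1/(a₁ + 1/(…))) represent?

Use the convergent recurrence hₖ = aₖ·hₖ₋₁ + hₖ₋₂ (and likewise for the denominators kₖ):
a_0 = 11: 11/1
a_1 = 2: 23/2
a_2 = 43: 1000/87
a_3 = 9: 9023/785
a_4 = 1: 10023/872
a_5 = 1: 19046/1657
a_6 = 1: 29069/2529
a_7 = 7: 222529/19360

222529/19360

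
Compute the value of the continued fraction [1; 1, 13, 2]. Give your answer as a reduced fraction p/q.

56/29

Start with 2.
13 + 1/(2/1) = 13 + 1/2 = 27/2
1 + 1/(27/2) = 1 + 2/27 = 29/27
1 + 1/(29/27) = 1 + 27/29 = 56/29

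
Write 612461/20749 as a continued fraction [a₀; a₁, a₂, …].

[29; 1, 1, 13, 1, 2, 4, 56]

Repeatedly divide and take the remainder:
612461 ÷ 20749 → quotient 29, remainder 10740
20749 ÷ 10740 → quotient 1, remainder 10009
10740 ÷ 10009 → quotient 1, remainder 731
10009 ÷ 731 → quotient 13, remainder 506
731 ÷ 506 → quotient 1, remainder 225
506 ÷ 225 → quotient 2, remainder 56
225 ÷ 56 → quotient 4, remainder 1
56 ÷ 1 → quotient 56, remainder 0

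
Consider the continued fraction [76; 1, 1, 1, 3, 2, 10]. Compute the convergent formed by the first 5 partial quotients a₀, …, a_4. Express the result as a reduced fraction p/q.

a_0 = 76: 76/1
a_1 = 1: 77/1
a_2 = 1: 153/2
a_3 = 1: 230/3
a_4 = 3: 843/11

843/11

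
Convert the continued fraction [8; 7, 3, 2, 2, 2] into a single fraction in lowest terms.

2433/299

Build up convergents one term at a time:
a_0 = 8: 8/1
a_1 = 7: 57/7
a_2 = 3: 179/22
a_3 = 2: 415/51
a_4 = 2: 1009/124
a_5 = 2: 2433/299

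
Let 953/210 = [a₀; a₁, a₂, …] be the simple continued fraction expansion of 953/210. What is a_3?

Apply division with remainder until the remainder is 0:
953 ÷ 210 → quotient 4, remainder 113
210 ÷ 113 → quotient 1, remainder 97
113 ÷ 97 → quotient 1, remainder 16
97 ÷ 16 → quotient 6, remainder 1

6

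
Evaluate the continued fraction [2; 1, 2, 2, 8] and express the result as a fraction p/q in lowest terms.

160/59

Start with 8.
2 + 1/(8/1) = 2 + 1/8 = 17/8
2 + 1/(17/8) = 2 + 8/17 = 42/17
1 + 1/(42/17) = 1 + 17/42 = 59/42
2 + 1/(59/42) = 2 + 42/59 = 160/59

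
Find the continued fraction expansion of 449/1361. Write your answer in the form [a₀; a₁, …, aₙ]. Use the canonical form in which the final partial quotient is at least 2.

⌊449/1361⌋ = 0, remainder 449
⌊1361/449⌋ = 3, remainder 14
⌊449/14⌋ = 32, remainder 1
⌊14/1⌋ = 14, remainder 0

[0; 3, 32, 14]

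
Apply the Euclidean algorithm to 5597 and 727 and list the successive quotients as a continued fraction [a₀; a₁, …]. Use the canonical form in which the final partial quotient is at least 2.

⌊5597/727⌋ = 7, remainder 508
⌊727/508⌋ = 1, remainder 219
⌊508/219⌋ = 2, remainder 70
⌊219/70⌋ = 3, remainder 9
⌊70/9⌋ = 7, remainder 7
⌊9/7⌋ = 1, remainder 2
⌊7/2⌋ = 3, remainder 1
⌊2/1⌋ = 2, remainder 0

[7; 1, 2, 3, 7, 1, 3, 2]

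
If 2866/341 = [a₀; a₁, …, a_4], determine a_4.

Repeatedly divide and take the remainder:
2866 ÷ 341 → quotient 8, remainder 138
341 ÷ 138 → quotient 2, remainder 65
138 ÷ 65 → quotient 2, remainder 8
65 ÷ 8 → quotient 8, remainder 1
8 ÷ 1 → quotient 8, remainder 0

8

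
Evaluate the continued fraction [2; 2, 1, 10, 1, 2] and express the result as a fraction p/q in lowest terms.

239/102

a_0 = 2: 2/1
a_1 = 2: 5/2
a_2 = 1: 7/3
a_3 = 10: 75/32
a_4 = 1: 82/35
a_5 = 2: 239/102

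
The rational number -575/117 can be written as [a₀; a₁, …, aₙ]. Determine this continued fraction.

[-5; 11, 1, 2, 3]

-575 = -5·117 + 10, so a_0 = -5
117 = 11·10 + 7, so a_1 = 11
10 = 1·7 + 3, so a_2 = 1
7 = 2·3 + 1, so a_3 = 2
3 = 3·1 + 0, so a_4 = 3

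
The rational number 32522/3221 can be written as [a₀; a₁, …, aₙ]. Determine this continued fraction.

[10; 10, 3, 11, 4, 2]

32522 = 10·3221 + 312, so a_0 = 10
3221 = 10·312 + 101, so a_1 = 10
312 = 3·101 + 9, so a_2 = 3
101 = 11·9 + 2, so a_3 = 11
9 = 4·2 + 1, so a_4 = 4
2 = 2·1 + 0, so a_5 = 2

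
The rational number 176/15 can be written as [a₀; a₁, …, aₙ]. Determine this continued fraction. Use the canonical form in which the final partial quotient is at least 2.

⌊176/15⌋ = 11, remainder 11
⌊15/11⌋ = 1, remainder 4
⌊11/4⌋ = 2, remainder 3
⌊4/3⌋ = 1, remainder 1
⌊3/1⌋ = 3, remainder 0

[11; 1, 2, 1, 3]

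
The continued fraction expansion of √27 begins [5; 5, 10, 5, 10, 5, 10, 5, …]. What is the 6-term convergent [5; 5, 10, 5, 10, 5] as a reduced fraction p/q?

a_0 = 5: 5/1
a_1 = 5: 26/5
a_2 = 10: 265/51
a_3 = 5: 1351/260
a_4 = 10: 13775/2651
a_5 = 5: 70226/13515

70226/13515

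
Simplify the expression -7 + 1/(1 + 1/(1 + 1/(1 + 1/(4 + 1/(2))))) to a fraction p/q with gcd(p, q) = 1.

-197/31

Use the convergent recurrence hₖ = aₖ·hₖ₋₁ + hₖ₋₂ (and likewise for the denominators kₖ):
a_0 = -7: -7/1
a_1 = 1: -6/1
a_2 = 1: -13/2
a_3 = 1: -19/3
a_4 = 4: -89/14
a_5 = 2: -197/31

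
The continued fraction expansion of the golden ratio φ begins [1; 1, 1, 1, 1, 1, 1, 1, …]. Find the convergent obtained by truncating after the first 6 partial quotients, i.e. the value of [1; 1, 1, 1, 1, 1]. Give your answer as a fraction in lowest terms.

13/8

Build up convergents one term at a time:
a_0 = 1: 1/1
a_1 = 1: 2/1
a_2 = 1: 3/2
a_3 = 1: 5/3
a_4 = 1: 8/5
a_5 = 1: 13/8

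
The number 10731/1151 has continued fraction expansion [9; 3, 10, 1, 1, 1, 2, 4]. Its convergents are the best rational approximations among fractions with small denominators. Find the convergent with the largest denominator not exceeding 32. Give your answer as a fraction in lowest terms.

List convergents until the denominator exceeds the bound:
a_0 = 9: 9/1  (≤ bound)
a_1 = 3: 28/3  (≤ bound)
a_2 = 10: 289/31  (≤ bound)
a_3 = 1: 317/34  (> 32, stop)

289/31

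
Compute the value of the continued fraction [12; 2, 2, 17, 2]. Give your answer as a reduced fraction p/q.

2220/179

Start with 2.
17 + 1/(2/1) = 17 + 1/2 = 35/2
2 + 1/(35/2) = 2 + 2/35 = 72/35
2 + 1/(72/35) = 2 + 35/72 = 179/72
12 + 1/(179/72) = 12 + 72/179 = 2220/179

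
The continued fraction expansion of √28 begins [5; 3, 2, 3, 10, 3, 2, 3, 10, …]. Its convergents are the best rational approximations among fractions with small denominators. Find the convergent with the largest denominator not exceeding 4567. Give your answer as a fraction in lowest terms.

a_0 = 5: 5/1  (≤ bound)
a_1 = 3: 16/3  (≤ bound)
a_2 = 2: 37/7  (≤ bound)
a_3 = 3: 127/24  (≤ bound)
a_4 = 10: 1307/247  (≤ bound)
a_5 = 3: 4048/765  (≤ bound)
a_6 = 2: 9403/1777  (≤ bound)
a_7 = 3: 32257/6096  (> 4567, stop)

9403/1777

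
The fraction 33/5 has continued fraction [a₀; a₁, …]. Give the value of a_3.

2

33 ÷ 5 → quotient 6, remainder 3
5 ÷ 3 → quotient 1, remainder 2
3 ÷ 2 → quotient 1, remainder 1
2 ÷ 1 → quotient 2, remainder 0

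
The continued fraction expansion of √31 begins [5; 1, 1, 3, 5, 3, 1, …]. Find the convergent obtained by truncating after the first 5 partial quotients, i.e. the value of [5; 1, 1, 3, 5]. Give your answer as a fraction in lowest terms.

a_0 = 5: 5/1
a_1 = 1: 6/1
a_2 = 1: 11/2
a_3 = 3: 39/7
a_4 = 5: 206/37

206/37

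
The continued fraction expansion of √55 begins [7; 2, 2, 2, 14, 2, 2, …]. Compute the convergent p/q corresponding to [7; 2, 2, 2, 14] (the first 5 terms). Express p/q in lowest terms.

1283/173

Build up convergents one term at a time:
a_0 = 7: 7/1
a_1 = 2: 15/2
a_2 = 2: 37/5
a_3 = 2: 89/12
a_4 = 14: 1283/173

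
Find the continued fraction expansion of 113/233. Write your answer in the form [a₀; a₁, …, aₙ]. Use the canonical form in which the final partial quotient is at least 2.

Apply division with remainder until the remainder is 0:
⌊113/233⌋ = 0, remainder 113
⌊233/113⌋ = 2, remainder 7
⌊113/7⌋ = 16, remainder 1
⌊7/1⌋ = 7, remainder 0

[0; 2, 16, 7]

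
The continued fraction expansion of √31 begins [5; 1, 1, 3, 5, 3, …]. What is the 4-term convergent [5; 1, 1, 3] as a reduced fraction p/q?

39/7

a_0 = 5: 5/1
a_1 = 1: 6/1
a_2 = 1: 11/2
a_3 = 3: 39/7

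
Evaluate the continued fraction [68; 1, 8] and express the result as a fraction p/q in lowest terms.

a_0 = 68: 68/1
a_1 = 1: 69/1
a_2 = 8: 620/9

620/9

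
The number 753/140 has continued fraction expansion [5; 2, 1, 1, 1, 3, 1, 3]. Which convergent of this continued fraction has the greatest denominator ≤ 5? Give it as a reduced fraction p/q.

a_0 = 5: 5/1  (≤ bound)
a_1 = 2: 11/2  (≤ bound)
a_2 = 1: 16/3  (≤ bound)
a_3 = 1: 27/5  (≤ bound)
a_4 = 1: 43/8  (> 5, stop)

27/5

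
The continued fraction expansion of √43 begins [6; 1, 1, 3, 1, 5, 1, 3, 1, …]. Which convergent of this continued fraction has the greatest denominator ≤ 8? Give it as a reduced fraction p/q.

46/7

a_0 = 6: 6/1  (≤ bound)
a_1 = 1: 7/1  (≤ bound)
a_2 = 1: 13/2  (≤ bound)
a_3 = 3: 46/7  (≤ bound)
a_4 = 1: 59/9  (> 8, stop)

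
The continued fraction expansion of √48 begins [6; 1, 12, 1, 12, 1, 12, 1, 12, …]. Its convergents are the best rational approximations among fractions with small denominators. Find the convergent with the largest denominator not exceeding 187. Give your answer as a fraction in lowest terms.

List convergents until the denominator exceeds the bound:
a_0 = 6: 6/1  (≤ bound)
a_1 = 1: 7/1  (≤ bound)
a_2 = 12: 90/13  (≤ bound)
a_3 = 1: 97/14  (≤ bound)
a_4 = 12: 1254/181  (≤ bound)
a_5 = 1: 1351/195  (> 187, stop)

1254/181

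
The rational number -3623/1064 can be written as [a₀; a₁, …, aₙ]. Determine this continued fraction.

-3623 = -4·1064 + 633, so a_0 = -4
1064 = 1·633 + 431, so a_1 = 1
633 = 1·431 + 202, so a_2 = 1
431 = 2·202 + 27, so a_3 = 2
202 = 7·27 + 13, so a_4 = 7
27 = 2·13 + 1, so a_5 = 2
13 = 13·1 + 0, so a_6 = 13

[-4; 1, 1, 2, 7, 2, 13]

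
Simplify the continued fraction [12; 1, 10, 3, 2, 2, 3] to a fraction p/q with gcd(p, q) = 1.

Collapse the nested fraction from the inside out:
Start with 3.
2 + 1/(3/1) = 2 + 1/3 = 7/3
2 + 1/(7/3) = 2 + 3/7 = 17/7
3 + 1/(17/7) = 3 + 7/17 = 58/17
10 + 1/(58/17) = 10 + 17/58 = 597/58
1 + 1/(597/58) = 1 + 58/597 = 655/597
12 + 1/(655/597) = 12 + 597/655 = 8457/655

8457/655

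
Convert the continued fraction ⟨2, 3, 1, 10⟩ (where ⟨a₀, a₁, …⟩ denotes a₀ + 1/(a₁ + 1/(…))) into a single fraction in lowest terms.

97/43

Start with 10.
1 + 1/(10/1) = 1 + 1/10 = 11/10
3 + 1/(11/10) = 3 + 10/11 = 43/11
2 + 1/(43/11) = 2 + 11/43 = 97/43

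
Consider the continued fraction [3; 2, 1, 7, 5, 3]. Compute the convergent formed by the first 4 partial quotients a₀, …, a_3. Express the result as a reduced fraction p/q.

Compute successive convergents:
a_0 = 3: 3/1
a_1 = 2: 7/2
a_2 = 1: 10/3
a_3 = 7: 77/23

77/23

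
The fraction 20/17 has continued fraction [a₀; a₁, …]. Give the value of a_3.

⌊20/17⌋ = 1, remainder 3
⌊17/3⌋ = 5, remainder 2
⌊3/2⌋ = 1, remainder 1
⌊2/1⌋ = 2, remainder 0

2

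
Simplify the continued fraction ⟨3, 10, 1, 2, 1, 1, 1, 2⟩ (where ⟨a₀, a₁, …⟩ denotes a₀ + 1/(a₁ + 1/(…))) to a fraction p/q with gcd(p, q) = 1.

a_0 = 3: 3/1
a_1 = 10: 31/10
a_2 = 1: 34/11
a_3 = 2: 99/32
a_4 = 1: 133/43
a_5 = 1: 232/75
a_6 = 1: 365/118
a_7 = 2: 962/311

962/311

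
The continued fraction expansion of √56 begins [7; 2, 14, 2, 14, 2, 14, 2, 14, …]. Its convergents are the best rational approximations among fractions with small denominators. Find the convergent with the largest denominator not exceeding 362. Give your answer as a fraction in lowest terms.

List convergents until the denominator exceeds the bound:
a_0 = 7: 7/1  (≤ bound)
a_1 = 2: 15/2  (≤ bound)
a_2 = 14: 217/29  (≤ bound)
a_3 = 2: 449/60  (≤ bound)
a_4 = 14: 6503/869  (> 362, stop)

449/60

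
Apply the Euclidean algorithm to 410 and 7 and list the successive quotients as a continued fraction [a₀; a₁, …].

410 = 58·7 + 4, so a_0 = 58
7 = 1·4 + 3, so a_1 = 1
4 = 1·3 + 1, so a_2 = 1
3 = 3·1 + 0, so a_3 = 3

[58; 1, 1, 3]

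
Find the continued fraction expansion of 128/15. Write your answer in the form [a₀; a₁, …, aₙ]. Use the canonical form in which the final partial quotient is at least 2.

⌊128/15⌋ = 8, remainder 8
⌊15/8⌋ = 1, remainder 7
⌊8/7⌋ = 1, remainder 1
⌊7/1⌋ = 7, remainder 0

[8; 1, 1, 7]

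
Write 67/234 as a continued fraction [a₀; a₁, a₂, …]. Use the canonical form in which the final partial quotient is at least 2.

Run the Euclidean algorithm, recording each quotient:
⌊67/234⌋ = 0, remainder 67
⌊234/67⌋ = 3, remainder 33
⌊67/33⌋ = 2, remainder 1
⌊33/1⌋ = 33, remainder 0

[0; 3, 2, 33]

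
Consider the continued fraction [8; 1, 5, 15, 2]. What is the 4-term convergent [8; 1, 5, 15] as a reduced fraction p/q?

Build up convergents one term at a time:
a_0 = 8: 8/1
a_1 = 1: 9/1
a_2 = 5: 53/6
a_3 = 15: 804/91

804/91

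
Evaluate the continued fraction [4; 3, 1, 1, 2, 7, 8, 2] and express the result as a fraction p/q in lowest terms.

Use the convergent recurrence hₖ = aₖ·hₖ₋₁ + hₖ₋₂ (and likewise for the denominators kₖ):
a_0 = 4: 4/1
a_1 = 3: 13/3
a_2 = 1: 17/4
a_3 = 1: 30/7
a_4 = 2: 77/18
a_5 = 7: 569/133
a_6 = 8: 4629/1082
a_7 = 2: 9827/2297

9827/2297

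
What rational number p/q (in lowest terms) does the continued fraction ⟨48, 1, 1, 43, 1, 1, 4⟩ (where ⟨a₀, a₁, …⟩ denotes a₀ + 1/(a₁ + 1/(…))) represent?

38465/793

Start with 4.
1 + 1/(4/1) = 1 + 1/4 = 5/4
1 + 1/(5/4) = 1 + 4/5 = 9/5
43 + 1/(9/5) = 43 + 5/9 = 392/9
1 + 1/(392/9) = 1 + 9/392 = 401/392
1 + 1/(401/392) = 1 + 392/401 = 793/401
48 + 1/(793/401) = 48 + 401/793 = 38465/793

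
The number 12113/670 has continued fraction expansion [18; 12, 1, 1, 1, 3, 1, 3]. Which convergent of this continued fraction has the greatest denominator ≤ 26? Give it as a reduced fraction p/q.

a_0 = 18: 18/1  (≤ bound)
a_1 = 12: 217/12  (≤ bound)
a_2 = 1: 235/13  (≤ bound)
a_3 = 1: 452/25  (≤ bound)
a_4 = 1: 687/38  (> 26, stop)

452/25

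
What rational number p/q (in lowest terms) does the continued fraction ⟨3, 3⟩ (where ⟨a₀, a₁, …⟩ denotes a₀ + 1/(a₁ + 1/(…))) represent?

10/3

Build up convergents one term at a time:
a_0 = 3: 3/1
a_1 = 3: 10/3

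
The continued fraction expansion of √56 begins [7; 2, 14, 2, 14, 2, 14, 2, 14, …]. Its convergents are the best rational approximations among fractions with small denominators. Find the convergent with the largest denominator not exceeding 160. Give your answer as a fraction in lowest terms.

List convergents until the denominator exceeds the bound:
a_0 = 7: 7/1  (≤ bound)
a_1 = 2: 15/2  (≤ bound)
a_2 = 14: 217/29  (≤ bound)
a_3 = 2: 449/60  (≤ bound)
a_4 = 14: 6503/869  (> 160, stop)

449/60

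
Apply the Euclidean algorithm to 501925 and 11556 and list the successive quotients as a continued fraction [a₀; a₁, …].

Run the Euclidean algorithm, recording each quotient:
501925 = 43·11556 + 5017, so a_0 = 43
11556 = 2·5017 + 1522, so a_1 = 2
5017 = 3·1522 + 451, so a_2 = 3
1522 = 3·451 + 169, so a_3 = 3
451 = 2·169 + 113, so a_4 = 2
169 = 1·113 + 56, so a_5 = 1
113 = 2·56 + 1, so a_6 = 2
56 = 56·1 + 0, so a_7 = 56

[43; 2, 3, 3, 2, 1, 2, 56]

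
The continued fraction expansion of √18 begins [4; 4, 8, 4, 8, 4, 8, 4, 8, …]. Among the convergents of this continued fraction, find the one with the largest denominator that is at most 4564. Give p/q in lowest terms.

4756/1121

a_0 = 4: 4/1  (≤ bound)
a_1 = 4: 17/4  (≤ bound)
a_2 = 8: 140/33  (≤ bound)
a_3 = 4: 577/136  (≤ bound)
a_4 = 8: 4756/1121  (≤ bound)
a_5 = 4: 19601/4620  (> 4564, stop)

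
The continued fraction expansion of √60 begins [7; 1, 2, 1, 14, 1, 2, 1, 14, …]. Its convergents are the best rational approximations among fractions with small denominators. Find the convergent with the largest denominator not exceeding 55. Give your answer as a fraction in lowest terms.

List convergents until the denominator exceeds the bound:
a_0 = 7: 7/1  (≤ bound)
a_1 = 1: 8/1  (≤ bound)
a_2 = 2: 23/3  (≤ bound)
a_3 = 1: 31/4  (≤ bound)
a_4 = 14: 457/59  (> 55, stop)

31/4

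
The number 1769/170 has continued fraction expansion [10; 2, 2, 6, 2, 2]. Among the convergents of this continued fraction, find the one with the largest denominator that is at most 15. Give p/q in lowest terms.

a_0 = 10: 10/1  (≤ bound)
a_1 = 2: 21/2  (≤ bound)
a_2 = 2: 52/5  (≤ bound)
a_3 = 6: 333/32  (> 15, stop)

52/5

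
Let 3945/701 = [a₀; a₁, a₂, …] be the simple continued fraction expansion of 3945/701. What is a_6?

3945 ÷ 701 → quotient 5, remainder 440
701 ÷ 440 → quotient 1, remainder 261
440 ÷ 261 → quotient 1, remainder 179
261 ÷ 179 → quotient 1, remainder 82
179 ÷ 82 → quotient 2, remainder 15
82 ÷ 15 → quotient 5, remainder 7
15 ÷ 7 → quotient 2, remainder 1

2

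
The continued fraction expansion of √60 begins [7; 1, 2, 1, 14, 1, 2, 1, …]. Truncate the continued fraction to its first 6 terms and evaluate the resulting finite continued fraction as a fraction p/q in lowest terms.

Start with 1.
14 + 1/(1/1) = 14 + 1/1 = 15/1
1 + 1/(15/1) = 1 + 1/15 = 16/15
2 + 1/(16/15) = 2 + 15/16 = 47/16
1 + 1/(47/16) = 1 + 16/47 = 63/47
7 + 1/(63/47) = 7 + 47/63 = 488/63

488/63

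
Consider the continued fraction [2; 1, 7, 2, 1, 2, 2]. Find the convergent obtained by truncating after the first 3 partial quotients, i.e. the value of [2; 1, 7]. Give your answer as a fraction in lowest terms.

23/8

Use the convergent recurrence hₖ = aₖ·hₖ₋₁ + hₖ₋₂ (and likewise for the denominators kₖ):
a_0 = 2: 2/1
a_1 = 1: 3/1
a_2 = 7: 23/8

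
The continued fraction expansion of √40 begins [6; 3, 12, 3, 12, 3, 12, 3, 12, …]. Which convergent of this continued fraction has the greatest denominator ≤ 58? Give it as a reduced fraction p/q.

234/37

a_0 = 6: 6/1  (≤ bound)
a_1 = 3: 19/3  (≤ bound)
a_2 = 12: 234/37  (≤ bound)
a_3 = 3: 721/114  (> 58, stop)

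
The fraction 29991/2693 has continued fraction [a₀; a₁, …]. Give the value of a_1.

7

29991 ÷ 2693 → quotient 11, remainder 368
2693 ÷ 368 → quotient 7, remainder 117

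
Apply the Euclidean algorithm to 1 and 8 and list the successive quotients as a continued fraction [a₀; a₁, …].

Run the Euclidean algorithm, recording each quotient:
1 ÷ 8 → quotient 0, remainder 1
8 ÷ 1 → quotient 8, remainder 0

[0; 8]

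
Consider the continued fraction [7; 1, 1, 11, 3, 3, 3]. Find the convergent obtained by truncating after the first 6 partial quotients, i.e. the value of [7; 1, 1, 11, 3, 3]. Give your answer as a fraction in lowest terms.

Starting at the tail and folding back:
Start with 3.
3 + 1/(3/1) = 3 + 1/3 = 10/3
11 + 1/(10/3) = 11 + 3/10 = 113/10
1 + 1/(113/10) = 1 + 10/113 = 123/113
1 + 1/(123/113) = 1 + 113/123 = 236/123
7 + 1/(236/123) = 7 + 123/236 = 1775/236

1775/236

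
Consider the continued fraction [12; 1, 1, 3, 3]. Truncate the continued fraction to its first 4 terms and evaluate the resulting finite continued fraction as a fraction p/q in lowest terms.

88/7

Start with 3.
1 + 1/(3/1) = 1 + 1/3 = 4/3
1 + 1/(4/3) = 1 + 3/4 = 7/4
12 + 1/(7/4) = 12 + 4/7 = 88/7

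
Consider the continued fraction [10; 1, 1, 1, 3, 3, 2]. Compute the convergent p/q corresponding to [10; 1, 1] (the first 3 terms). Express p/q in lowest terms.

a_0 = 10: 10/1
a_1 = 1: 11/1
a_2 = 1: 21/2

21/2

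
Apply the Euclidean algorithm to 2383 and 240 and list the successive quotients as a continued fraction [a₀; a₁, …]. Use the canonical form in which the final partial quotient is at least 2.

Run the Euclidean algorithm, recording each quotient:
2383 ÷ 240 → quotient 9, remainder 223
240 ÷ 223 → quotient 1, remainder 17
223 ÷ 17 → quotient 13, remainder 2
17 ÷ 2 → quotient 8, remainder 1
2 ÷ 1 → quotient 2, remainder 0

[9; 1, 13, 8, 2]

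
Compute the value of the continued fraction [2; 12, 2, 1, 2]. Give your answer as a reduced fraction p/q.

a_0 = 2: 2/1
a_1 = 12: 25/12
a_2 = 2: 52/25
a_3 = 1: 77/37
a_4 = 2: 206/99

206/99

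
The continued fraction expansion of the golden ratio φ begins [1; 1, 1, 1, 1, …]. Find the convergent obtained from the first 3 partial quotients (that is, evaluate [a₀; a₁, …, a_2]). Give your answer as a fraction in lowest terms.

a_0 = 1: 1/1
a_1 = 1: 2/1
a_2 = 1: 3/2

3/2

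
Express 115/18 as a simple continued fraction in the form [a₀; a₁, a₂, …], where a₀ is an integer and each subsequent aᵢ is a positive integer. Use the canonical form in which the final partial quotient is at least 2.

⌊115/18⌋ = 6, remainder 7
⌊18/7⌋ = 2, remainder 4
⌊7/4⌋ = 1, remainder 3
⌊4/3⌋ = 1, remainder 1
⌊3/1⌋ = 3, remainder 0

[6; 2, 1, 1, 3]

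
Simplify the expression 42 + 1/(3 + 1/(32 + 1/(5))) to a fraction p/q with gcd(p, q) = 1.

Use the convergent recurrence hₖ = aₖ·hₖ₋₁ + hₖ₋₂ (and likewise for the denominators kₖ):
a_0 = 42: 42/1
a_1 = 3: 127/3
a_2 = 32: 4106/97
a_3 = 5: 20657/488

20657/488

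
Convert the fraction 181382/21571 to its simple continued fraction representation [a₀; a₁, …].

⌊181382/21571⌋ = 8, remainder 8814
⌊21571/8814⌋ = 2, remainder 3943
⌊8814/3943⌋ = 2, remainder 928
⌊3943/928⌋ = 4, remainder 231
⌊928/231⌋ = 4, remainder 4
⌊231/4⌋ = 57, remainder 3
⌊4/3⌋ = 1, remainder 1
⌊3/1⌋ = 3, remainder 0

[8; 2, 2, 4, 4, 57, 1, 3]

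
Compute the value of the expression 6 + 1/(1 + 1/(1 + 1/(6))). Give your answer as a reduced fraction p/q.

85/13

Start with 6.
1 + 1/(6/1) = 1 + 1/6 = 7/6
1 + 1/(7/6) = 1 + 6/7 = 13/7
6 + 1/(13/7) = 6 + 7/13 = 85/13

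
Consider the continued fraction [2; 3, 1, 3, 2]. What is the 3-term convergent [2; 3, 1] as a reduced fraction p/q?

9/4

Start with 1.
3 + 1/(1/1) = 3 + 1/1 = 4/1
2 + 1/(4/1) = 2 + 1/4 = 9/4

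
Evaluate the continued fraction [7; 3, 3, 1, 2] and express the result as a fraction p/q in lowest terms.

263/36

Start with 2.
1 + 1/(2/1) = 1 + 1/2 = 3/2
3 + 1/(3/2) = 3 + 2/3 = 11/3
3 + 1/(11/3) = 3 + 3/11 = 36/11
7 + 1/(36/11) = 7 + 11/36 = 263/36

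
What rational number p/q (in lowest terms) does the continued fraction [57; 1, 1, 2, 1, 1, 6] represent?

Build up convergents one term at a time:
a_0 = 57: 57/1
a_1 = 1: 58/1
a_2 = 1: 115/2
a_3 = 2: 288/5
a_4 = 1: 403/7
a_5 = 1: 691/12
a_6 = 6: 4549/79

4549/79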